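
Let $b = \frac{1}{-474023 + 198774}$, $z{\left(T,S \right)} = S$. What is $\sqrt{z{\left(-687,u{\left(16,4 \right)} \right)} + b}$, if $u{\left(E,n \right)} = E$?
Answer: $\frac{\sqrt{1212191916767}}{275249} \approx 4.0$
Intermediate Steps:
$b = - \frac{1}{275249}$ ($b = \frac{1}{-275249} = - \frac{1}{275249} \approx -3.6331 \cdot 10^{-6}$)
$\sqrt{z{\left(-687,u{\left(16,4 \right)} \right)} + b} = \sqrt{16 - \frac{1}{275249}} = \sqrt{\frac{4403983}{275249}} = \frac{\sqrt{1212191916767}}{275249}$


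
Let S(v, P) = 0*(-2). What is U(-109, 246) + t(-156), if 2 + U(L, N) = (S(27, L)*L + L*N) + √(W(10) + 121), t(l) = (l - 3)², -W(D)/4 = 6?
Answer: -1535 + √97 ≈ -1525.2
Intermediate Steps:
S(v, P) = 0
W(D) = -24 (W(D) = -4*6 = -24)
t(l) = (-3 + l)²
U(L, N) = -2 + √97 + L*N (U(L, N) = -2 + ((0*L + L*N) + √(-24 + 121)) = -2 + ((0 + L*N) + √97) = -2 + (L*N + √97) = -2 + (√97 + L*N) = -2 + √97 + L*N)
U(-109, 246) + t(-156) = (-2 + √97 - 109*246) + (-3 - 156)² = (-2 + √97 - 26814) + (-159)² = (-26816 + √97) + 25281 = -1535 + √97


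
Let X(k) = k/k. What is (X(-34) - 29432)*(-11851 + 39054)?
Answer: -800611493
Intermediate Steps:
X(k) = 1
(X(-34) - 29432)*(-11851 + 39054) = (1 - 29432)*(-11851 + 39054) = -29431*27203 = -800611493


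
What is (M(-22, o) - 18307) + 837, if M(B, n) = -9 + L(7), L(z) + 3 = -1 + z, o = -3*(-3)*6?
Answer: -17476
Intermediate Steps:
o = 54 (o = 9*6 = 54)
L(z) = -4 + z (L(z) = -3 + (-1 + z) = -4 + z)
M(B, n) = -6 (M(B, n) = -9 + (-4 + 7) = -9 + 3 = -6)
(M(-22, o) - 18307) + 837 = (-6 - 18307) + 837 = -18313 + 837 = -17476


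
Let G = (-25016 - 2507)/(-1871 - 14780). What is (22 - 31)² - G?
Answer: 1321208/16651 ≈ 79.347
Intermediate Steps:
G = 27523/16651 (G = -27523/(-16651) = -27523*(-1/16651) = 27523/16651 ≈ 1.6529)
(22 - 31)² - G = (22 - 31)² - 1*27523/16651 = (-9)² - 27523/16651 = 81 - 27523/16651 = 1321208/16651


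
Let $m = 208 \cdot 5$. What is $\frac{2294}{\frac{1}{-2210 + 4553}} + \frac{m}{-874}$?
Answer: $\frac{2348805434}{437} \approx 5.3748 \cdot 10^{6}$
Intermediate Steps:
$m = 1040$
$\frac{2294}{\frac{1}{-2210 + 4553}} + \frac{m}{-874} = \frac{2294}{\frac{1}{-2210 + 4553}} + \frac{1040}{-874} = \frac{2294}{\frac{1}{2343}} + 1040 \left(- \frac{1}{874}\right) = 2294 \frac{1}{\frac{1}{2343}} - \frac{520}{437} = 2294 \cdot 2343 - \frac{520}{437} = 5374842 - \frac{520}{437} = \frac{2348805434}{437}$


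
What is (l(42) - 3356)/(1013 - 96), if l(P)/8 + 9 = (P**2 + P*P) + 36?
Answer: 25084/917 ≈ 27.354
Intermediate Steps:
l(P) = 216 + 16*P**2 (l(P) = -72 + 8*((P**2 + P*P) + 36) = -72 + 8*((P**2 + P**2) + 36) = -72 + 8*(2*P**2 + 36) = -72 + 8*(36 + 2*P**2) = -72 + (288 + 16*P**2) = 216 + 16*P**2)
(l(42) - 3356)/(1013 - 96) = ((216 + 16*42**2) - 3356)/(1013 - 96) = ((216 + 16*1764) - 3356)/917 = ((216 + 28224) - 3356)*(1/917) = (28440 - 3356)*(1/917) = 25084*(1/917) = 25084/917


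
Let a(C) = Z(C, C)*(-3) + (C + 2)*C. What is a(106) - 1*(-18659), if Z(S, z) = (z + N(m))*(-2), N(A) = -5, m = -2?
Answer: 30713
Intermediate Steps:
Z(S, z) = 10 - 2*z (Z(S, z) = (z - 5)*(-2) = (-5 + z)*(-2) = 10 - 2*z)
a(C) = -30 + 6*C + C*(2 + C) (a(C) = (10 - 2*C)*(-3) + (C + 2)*C = (-30 + 6*C) + (2 + C)*C = (-30 + 6*C) + C*(2 + C) = -30 + 6*C + C*(2 + C))
a(106) - 1*(-18659) = (-30 + 106² + 8*106) - 1*(-18659) = (-30 + 11236 + 848) + 18659 = 12054 + 18659 = 30713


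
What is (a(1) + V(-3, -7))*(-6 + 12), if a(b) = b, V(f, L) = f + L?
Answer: -54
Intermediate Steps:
V(f, L) = L + f
(a(1) + V(-3, -7))*(-6 + 12) = (1 + (-7 - 3))*(-6 + 12) = (1 - 10)*6 = -9*6 = -54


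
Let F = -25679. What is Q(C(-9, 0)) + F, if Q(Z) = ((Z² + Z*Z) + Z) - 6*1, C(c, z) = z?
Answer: -25685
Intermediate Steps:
Q(Z) = -6 + Z + 2*Z² (Q(Z) = ((Z² + Z²) + Z) - 6 = (2*Z² + Z) - 6 = (Z + 2*Z²) - 6 = -6 + Z + 2*Z²)
Q(C(-9, 0)) + F = (-6 + 0 + 2*0²) - 25679 = (-6 + 0 + 2*0) - 25679 = (-6 + 0 + 0) - 25679 = -6 - 25679 = -25685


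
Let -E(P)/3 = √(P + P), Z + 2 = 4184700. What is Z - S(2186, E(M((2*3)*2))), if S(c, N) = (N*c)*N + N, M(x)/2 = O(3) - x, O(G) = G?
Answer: 4892962 + 18*I ≈ 4.893e+6 + 18.0*I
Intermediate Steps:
Z = 4184698 (Z = -2 + 4184700 = 4184698)
M(x) = 6 - 2*x (M(x) = 2*(3 - x) = 6 - 2*x)
E(P) = -3*√2*√P (E(P) = -3*√(P + P) = -3*√2*√P)
S(c, N) = N + c*N² (S(c, N) = c*N² + N = N + c*N²)
Z - S(2186, E(M((2*3)*2))) = 4184698 - (-3*√2*√(6 - 2*2*3*2))*(1 - 3*√2*√(6 - 2*2*3*2)*2186) = 4184698 - (-3*√2*√(6 - 12*2))*(1 - 3*√2*√(6 - 12*2)*2186) = 4184698 - (-3*√2*√(6 - 2*12))*(1 - 3*√2*√(6 - 2*12)*2186) = 4184698 - (-3*√2*√(6 - 24))*(1 - 3*√2*√(6 - 24)*2186) = 4184698 - (-3*√2*√(-18))*(1 - 3*√2*√(-18)*2186) = 4184698 - (-3*√2*3*I*√2)*(1 - 3*√2*3*I*√2*2186) = 4184698 - (-18*I)*(1 - 18*I*2186) = 4184698 - (-18*I)*(1 - 39348*I) = 4184698 - (-18)*I*(1 - 39348*I) = 4184698 + 18*I*(1 - 39348*I)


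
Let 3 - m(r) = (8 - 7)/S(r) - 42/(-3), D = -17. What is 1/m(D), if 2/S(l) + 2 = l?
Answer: -⅔ ≈ -0.66667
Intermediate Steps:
S(l) = 2/(-2 + l)
m(r) = -10 - r/2 (m(r) = 3 - ((8 - 7)/((2/(-2 + r))) - 42/(-3)) = 3 - (1*(-1 + r/2) - 42*(-⅓)) = 3 - ((-1 + r/2) + 14) = 3 - (13 + r/2) = 3 + (-13 - r/2) = -10 - r/2)
1/m(D) = 1/(-10 - ½*(-17)) = 1/(-10 + 17/2) = 1/(-3/2) = -⅔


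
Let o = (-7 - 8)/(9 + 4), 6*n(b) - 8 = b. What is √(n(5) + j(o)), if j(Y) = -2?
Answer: √6/6 ≈ 0.40825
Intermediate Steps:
n(b) = 4/3 + b/6
o = -15/13 ≈ -1.1538
√(n(5) + j(o)) = √((4/3 + (⅙)*5) - 2) = √((4/3 + ⅚) - 2) = √(13/6 - 2) = √(⅙) = √6/6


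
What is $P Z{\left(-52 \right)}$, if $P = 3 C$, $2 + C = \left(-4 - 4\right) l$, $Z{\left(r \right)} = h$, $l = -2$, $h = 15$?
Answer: $630$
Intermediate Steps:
$Z{\left(r \right)} = 15$
$C = 14$ ($C = -2 + \left(-4 - 4\right) \left(-2\right) = -2 - -16 = -2 + 16 = 14$)
$P = 42$ ($P = 3 \cdot 14 = 42$)
$P Z{\left(-52 \right)} = 42 \cdot 15 = 630$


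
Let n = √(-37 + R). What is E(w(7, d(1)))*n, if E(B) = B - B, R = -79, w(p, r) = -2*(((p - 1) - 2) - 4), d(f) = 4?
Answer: 0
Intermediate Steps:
w(p, r) = 14 - 2*p (w(p, r) = -2*(((-1 + p) - 2) - 4) = -2*((-3 + p) - 4) = -2*(-7 + p) = 14 - 2*p)
n = 2*I*√29 (n = √(-37 - 79) = √(-116) = 2*I*√29 ≈ 10.77*I)
E(B) = 0
E(w(7, d(1)))*n = 0*(2*I*√29) = 0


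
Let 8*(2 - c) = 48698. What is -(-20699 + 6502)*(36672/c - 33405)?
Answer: -11545820887221/24341 ≈ -4.7434e+8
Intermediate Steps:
c = -24341/4 (c = 2 - 1/8*48698 = 2 - 24349/4 = -24341/4 ≈ -6085.3)
-(-20699 + 6502)*(36672/c - 33405) = -(-20699 + 6502)*(36672/(-24341/4) - 33405) = -(-14197)*(36672*(-4/24341) - 33405) = -(-14197)*(-146688/24341 - 33405) = -(-14197)*(-813257793)/24341 = -1*11545820887221/24341 = -11545820887221/24341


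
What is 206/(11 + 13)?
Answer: 103/12 ≈ 8.5833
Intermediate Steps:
206/(11 + 13) = 206/24 = (1/24)*206 = 103/12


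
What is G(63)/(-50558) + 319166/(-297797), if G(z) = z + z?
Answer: -8086958525/7528010363 ≈ -1.0742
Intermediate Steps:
G(z) = 2*z
G(63)/(-50558) + 319166/(-297797) = (2*63)/(-50558) + 319166/(-297797) = 126*(-1/50558) + 319166*(-1/297797) = -63/25279 - 319166/297797 = -8086958525/7528010363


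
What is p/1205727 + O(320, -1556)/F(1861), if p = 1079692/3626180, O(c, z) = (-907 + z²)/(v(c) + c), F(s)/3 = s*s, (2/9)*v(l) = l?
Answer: 35338093403126273/266504016413884973856 ≈ 0.00013260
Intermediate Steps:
v(l) = 9*l/2
F(s) = 3*s² (F(s) = 3*(s*s) = 3*s²)
O(c, z) = 2*(-907 + z²)/(11*c) (O(c, z) = (-907 + z²)/(9*c/2 + c) = (-907 + z²)/((11*c/2)) = (-907 + z²)*(2/(11*c)) = 2*(-907 + z²)/(11*c))
p = 269923/906545 (p = 1079692*(1/3626180) = 269923/906545 ≈ 0.29775)
p/1205727 + O(320, -1556)/F(1861) = (269923/906545)/1205727 + ((2/11)*(-907 + (-1556)²)/320)/((3*1861²)) = (269923/906545)*(1/1205727) + ((2/11)*(1/320)*(-907 + 2421136))/((3*3463321)) = 269923/1093045783215 + ((2/11)*(1/320)*2420229)/10389963 = 269923/1093045783215 + (2420229/1760)*(1/10389963) = 269923/1093045783215 + 806743/6095444960 = 35338093403126273/266504016413884973856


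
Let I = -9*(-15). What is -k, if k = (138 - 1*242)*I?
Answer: 14040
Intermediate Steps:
I = 135
k = -14040 (k = (138 - 1*242)*135 = (138 - 242)*135 = -104*135 = -14040)
-k = -1*(-14040) = 14040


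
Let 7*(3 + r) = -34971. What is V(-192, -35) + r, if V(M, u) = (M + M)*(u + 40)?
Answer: -48432/7 ≈ -6918.9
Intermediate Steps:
r = -34992/7 (r = -3 + (1/7)*(-34971) = -3 - 34971/7 = -34992/7 ≈ -4998.9)
V(M, u) = 2*M*(40 + u) (V(M, u) = (2*M)*(40 + u) = 2*M*(40 + u))
V(-192, -35) + r = 2*(-192)*(40 - 35) - 34992/7 = 2*(-192)*5 - 34992/7 = -1920 - 34992/7 = -48432/7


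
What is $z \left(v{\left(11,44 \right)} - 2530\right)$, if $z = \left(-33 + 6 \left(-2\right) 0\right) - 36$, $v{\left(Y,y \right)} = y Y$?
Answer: $141174$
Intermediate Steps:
$v{\left(Y,y \right)} = Y y$
$z = -69$ ($z = \left(-33 - 0\right) - 36 = \left(-33 + 0\right) - 36 = -33 - 36 = -69$)
$z \left(v{\left(11,44 \right)} - 2530\right) = - 69 \left(11 \cdot 44 - 2530\right) = - 69 \left(484 - 2530\right) = \left(-69\right) \left(-2046\right) = 141174$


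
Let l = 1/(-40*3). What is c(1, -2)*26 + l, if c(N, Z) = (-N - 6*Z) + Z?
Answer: 28079/120 ≈ 233.99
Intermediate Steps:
c(N, Z) = -N - 5*Z
l = -1/120 (l = -1/40*⅓ = -1/120 ≈ -0.0083333)
c(1, -2)*26 + l = (-1*1 - 5*(-2))*26 - 1/120 = (-1 + 10)*26 - 1/120 = 9*26 - 1/120 = 234 - 1/120 = 28079/120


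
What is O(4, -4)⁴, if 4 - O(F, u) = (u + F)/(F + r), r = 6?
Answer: 256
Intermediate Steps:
O(F, u) = 4 - (F + u)/(6 + F) (O(F, u) = 4 - (u + F)/(F + 6) = 4 - (F + u)/(6 + F))
O(4, -4)⁴ = ((24 - 1*(-4) + 3*4)/(6 + 4))⁴ = ((24 + 4 + 12)/10)⁴ = ((⅒)*40)⁴ = 4⁴ = 256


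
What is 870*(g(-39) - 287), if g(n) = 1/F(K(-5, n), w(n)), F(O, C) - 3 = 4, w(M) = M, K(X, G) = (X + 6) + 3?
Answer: -1746960/7 ≈ -2.4957e+5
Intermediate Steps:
K(X, G) = 9 + X (K(X, G) = (6 + X) + 3 = 9 + X)
F(O, C) = 7 (F(O, C) = 3 + 4 = 7)
g(n) = ⅐ (g(n) = 1/7 = ⅐)
870*(g(-39) - 287) = 870*(⅐ - 287) = 870*(-2008/7) = -1746960/7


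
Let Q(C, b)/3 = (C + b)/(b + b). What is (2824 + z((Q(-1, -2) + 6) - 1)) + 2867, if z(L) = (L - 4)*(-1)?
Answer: 22751/4 ≈ 5687.8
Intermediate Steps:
Q(C, b) = 3*(C + b)/(2*b) (Q(C, b) = 3*((C + b)/(b + b)) = 3*((C + b)/((2*b))) = 3*((C + b)*(1/(2*b))) = 3*((C + b)/(2*b)) = 3*(C + b)/(2*b))
z(L) = 4 - L (z(L) = (-4 + L)*(-1) = 4 - L)
(2824 + z((Q(-1, -2) + 6) - 1)) + 2867 = (2824 + (4 - (((3/2)*(-1 - 2)/(-2) + 6) - 1))) + 2867 = (2824 + (4 - (((3/2)*(-½)*(-3) + 6) - 1))) + 2867 = (2824 + (4 - ((9/4 + 6) - 1))) + 2867 = (2824 + (4 - (33/4 - 1))) + 2867 = (2824 + (4 - 1*29/4)) + 2867 = (2824 + (4 - 29/4)) + 2867 = (2824 - 13/4) + 2867 = 11283/4 + 2867 = 22751/4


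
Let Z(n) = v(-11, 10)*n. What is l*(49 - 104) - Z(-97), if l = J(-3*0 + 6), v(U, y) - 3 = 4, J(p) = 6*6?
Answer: -1301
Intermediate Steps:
J(p) = 36
v(U, y) = 7 (v(U, y) = 3 + 4 = 7)
l = 36
Z(n) = 7*n
l*(49 - 104) - Z(-97) = 36*(49 - 104) - 7*(-97) = 36*(-55) - 1*(-679) = -1980 + 679 = -1301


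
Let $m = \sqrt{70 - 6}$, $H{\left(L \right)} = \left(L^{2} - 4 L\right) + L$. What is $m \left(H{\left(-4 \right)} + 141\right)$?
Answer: $1352$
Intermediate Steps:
$H{\left(L \right)} = L^{2} - 3 L$
$m = 8$ ($m = \sqrt{64} = 8$)
$m \left(H{\left(-4 \right)} + 141\right) = 8 \left(- 4 \left(-3 - 4\right) + 141\right) = 8 \left(\left(-4\right) \left(-7\right) + 141\right) = 8 \left(28 + 141\right) = 8 \cdot 169 = 1352$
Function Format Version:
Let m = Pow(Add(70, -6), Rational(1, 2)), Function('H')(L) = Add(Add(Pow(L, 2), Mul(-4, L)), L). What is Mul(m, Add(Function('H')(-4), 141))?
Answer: 1352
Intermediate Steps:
Function('H')(L) = Add(Pow(L, 2), Mul(-3, L))
m = 8 (m = Pow(64, Rational(1, 2)) = 8)
Mul(m, Add(Function('H')(-4), 141)) = Mul(8, Add(Mul(-4, Add(-3, -4)), 141)) = Mul(8, Add(Mul(-4, -7), 141)) = Mul(8, Add(28, 141)) = Mul(8, 169) = 1352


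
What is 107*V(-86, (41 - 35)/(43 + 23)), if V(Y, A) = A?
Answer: 107/11 ≈ 9.7273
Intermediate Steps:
107*V(-86, (41 - 35)/(43 + 23)) = 107*((41 - 35)/(43 + 23)) = 107*(6/66) = 107*(6*(1/66)) = 107*(1/11) = 107/11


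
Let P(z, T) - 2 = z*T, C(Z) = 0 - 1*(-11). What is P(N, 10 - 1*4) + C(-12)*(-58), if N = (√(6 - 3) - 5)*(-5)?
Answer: -486 - 30*√3 ≈ -537.96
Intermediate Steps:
C(Z) = 11 (C(Z) = 0 + 11 = 11)
N = 25 - 5*√3 (N = (√3 - 5)*(-5) = (-5 + √3)*(-5) = 25 - 5*√3 ≈ 16.340)
P(z, T) = 2 + T*z (P(z, T) = 2 + z*T = 2 + T*z)
P(N, 10 - 1*4) + C(-12)*(-58) = (2 + (10 - 1*4)*(25 - 5*√3)) + 11*(-58) = (2 + (10 - 4)*(25 - 5*√3)) - 638 = (2 + 6*(25 - 5*√3)) - 638 = (2 + (150 - 30*√3)) - 638 = (152 - 30*√3) - 638 = -486 - 30*√3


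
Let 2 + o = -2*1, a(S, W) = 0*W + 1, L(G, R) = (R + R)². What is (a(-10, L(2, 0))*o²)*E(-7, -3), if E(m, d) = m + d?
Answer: -160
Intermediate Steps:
L(G, R) = 4*R² (L(G, R) = (2*R)² = 4*R²)
a(S, W) = 1 (a(S, W) = 0 + 1 = 1)
o = -4 (o = -2 - 2*1 = -2 - 2 = -4)
E(m, d) = d + m
(a(-10, L(2, 0))*o²)*E(-7, -3) = (1*(-4)²)*(-3 - 7) = (1*16)*(-10) = 16*(-10) = -160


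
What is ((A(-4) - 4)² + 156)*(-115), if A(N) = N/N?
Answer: -18975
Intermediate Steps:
A(N) = 1
((A(-4) - 4)² + 156)*(-115) = ((1 - 4)² + 156)*(-115) = ((-3)² + 156)*(-115) = (9 + 156)*(-115) = 165*(-115) = -18975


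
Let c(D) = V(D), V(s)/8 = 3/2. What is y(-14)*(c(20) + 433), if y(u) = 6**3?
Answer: 96120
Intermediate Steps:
V(s) = 12 (V(s) = 8*(3/2) = 12)
c(D) = 12
y(u) = 216
y(-14)*(c(20) + 433) = 216*(12 + 433) = 216*445 = 96120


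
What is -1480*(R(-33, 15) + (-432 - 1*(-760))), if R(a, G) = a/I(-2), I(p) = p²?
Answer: -473230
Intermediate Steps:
R(a, G) = a/4 (R(a, G) = a/((-2)²) = a/4)
-1480*(R(-33, 15) + (-432 - 1*(-760))) = -1480*((¼)*(-33) + (-432 - 1*(-760))) = -1480*(-33/4 + (-432 + 760)) = -1480*(-33/4 + 328) = -1480*1279/4 = -473230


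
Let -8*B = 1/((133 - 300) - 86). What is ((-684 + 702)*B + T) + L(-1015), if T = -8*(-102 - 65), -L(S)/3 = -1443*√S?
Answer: 1352041/1012 + 4329*I*√1015 ≈ 1336.0 + 1.3792e+5*I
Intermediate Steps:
L(S) = 4329*√S (L(S) = -(-4329)*√S = 4329*√S)
B = 1/2024 (B = -1/(8*((133 - 300) - 86)) = -1/(8*(-167 - 86)) = -⅛/(-253) = -⅛*(-1/253) = 1/2024 ≈ 0.00049407)
T = 1336 (T = -8*(-167) = 1336)
((-684 + 702)*B + T) + L(-1015) = ((-684 + 702)*(1/2024) + 1336) + 4329*√(-1015) = (18*(1/2024) + 1336) + 4329*(I*√1015) = (9/1012 + 1336) + 4329*I*√1015 = 1352041/1012 + 4329*I*√1015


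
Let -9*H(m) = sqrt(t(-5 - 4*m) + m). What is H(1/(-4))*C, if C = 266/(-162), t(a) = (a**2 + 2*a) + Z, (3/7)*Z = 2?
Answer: 133*sqrt(447)/4374 ≈ 0.64287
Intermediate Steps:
Z = 14/3 (Z = (7/3)*2 = 14/3 ≈ 4.6667)
t(a) = 14/3 + a**2 + 2*a (t(a) = (a**2 + 2*a) + 14/3 = 14/3 + a**2 + 2*a)
C = -133/81 (C = 266*(-1/162) = -133/81 ≈ -1.6420)
H(m) = -sqrt(-16/3 + (-5 - 4*m)**2 - 7*m)/9 (H(m) = -sqrt((14/3 + (-5 - 4*m)**2 + 2*(-5 - 4*m)) + m)/9 = -sqrt((14/3 + (-5 - 4*m)**2 + (-10 - 8*m)) + m)/9 = -sqrt((-16/3 + (-5 - 4*m)**2 - 8*m) + m)/9 = -sqrt(-16/3 + (-5 - 4*m)**2 - 7*m)/9)
H(1/(-4))*C = -sqrt(177 + 144*(1/(-4))**2 + 297/(-4))/27*(-133/81) = -sqrt(177 + 144*(-1/4)**2 + 297*(-1/4))/27*(-133/81) = -sqrt(177 + 144*(1/16) - 297/4)/27*(-133/81) = -sqrt(177 + 9 - 297/4)/27*(-133/81) = -sqrt(447)/54*(-133/81) = 133*sqrt(447)/4374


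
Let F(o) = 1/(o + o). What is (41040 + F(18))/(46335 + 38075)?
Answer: 1477441/3038760 ≈ 0.48620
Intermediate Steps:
F(o) = 1/(2*o)
(41040 + F(18))/(46335 + 38075) = (41040 + (½)/18)/(46335 + 38075) = (41040 + (½)*(1/18))/84410 = (41040 + 1/36)*(1/84410) = (1477441/36)*(1/84410) = 1477441/3038760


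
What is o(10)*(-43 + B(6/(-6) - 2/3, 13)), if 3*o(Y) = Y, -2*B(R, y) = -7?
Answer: -395/3 ≈ -131.67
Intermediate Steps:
B(R, y) = 7/2 (B(R, y) = -½*(-7) = 7/2)
o(Y) = Y/3
o(10)*(-43 + B(6/(-6) - 2/3, 13)) = ((⅓)*10)*(-43 + 7/2) = (10/3)*(-79/2) = -395/3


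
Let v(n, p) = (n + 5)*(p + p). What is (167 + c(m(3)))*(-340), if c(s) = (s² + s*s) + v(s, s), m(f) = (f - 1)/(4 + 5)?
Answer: -4665820/81 ≈ -57603.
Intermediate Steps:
v(n, p) = 2*p*(5 + n) (v(n, p) = (5 + n)*(2*p) = 2*p*(5 + n))
m(f) = -⅑ + f/9 (m(f) = (-1 + f)/9 = (-1 + f)*(⅑) = -⅑ + f/9)
c(s) = 2*s² + 2*s*(5 + s) (c(s) = (s² + s*s) + 2*s*(5 + s) = (s² + s²) + 2*s*(5 + s) = 2*s² + 2*s*(5 + s))
(167 + c(m(3)))*(-340) = (167 + 2*(-⅑ + (⅑)*3)*(5 + 2*(-⅑ + (⅑)*3)))*(-340) = (167 + 2*(-⅑ + ⅓)*(5 + 2*(-⅑ + ⅓)))*(-340) = (167 + 2*(2/9)*(5 + 2*(2/9)))*(-340) = (167 + 2*(2/9)*(5 + 4/9))*(-340) = (167 + 2*(2/9)*(49/9))*(-340) = (167 + 196/81)*(-340) = (13723/81)*(-340) = -4665820/81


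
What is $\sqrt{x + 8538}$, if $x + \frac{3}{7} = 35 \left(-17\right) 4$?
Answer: $\frac{\sqrt{301721}}{7} \approx 78.47$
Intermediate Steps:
$x = - \frac{16663}{7}$ ($x = - \frac{3}{7} + 35 \left(-17\right) 4 = - \frac{3}{7} - 2380 = - \frac{16663}{7} \approx -2380.4$)
$\sqrt{x + 8538} = \sqrt{- \frac{16663}{7} + 8538} = \sqrt{\frac{43103}{7}} = \frac{\sqrt{301721}}{7}$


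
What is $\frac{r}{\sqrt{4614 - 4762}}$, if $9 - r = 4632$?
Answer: $\frac{4623 i \sqrt{37}}{74} \approx 380.01 i$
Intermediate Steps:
$r = -4623$ ($r = 9 - 4632 = -4623$)
$\frac{r}{\sqrt{4614 - 4762}} = - \frac{4623}{\sqrt{4614 - 4762}} = - \frac{4623}{\sqrt{-148}} = - \frac{4623}{2 i \sqrt{37}} = - 4623 \left(- \frac{i \sqrt{37}}{74}\right) = \frac{4623 i \sqrt{37}}{74}$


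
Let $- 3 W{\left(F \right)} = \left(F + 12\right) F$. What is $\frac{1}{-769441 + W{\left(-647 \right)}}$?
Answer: $- \frac{3}{2719168} \approx -1.1033 \cdot 10^{-6}$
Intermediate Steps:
$W{\left(F \right)} = - \frac{F \left(12 + F\right)}{3}$ ($W{\left(F \right)} = - \frac{\left(F + 12\right) F}{3} = - \frac{\left(12 + F\right) F}{3} = - \frac{F \left(12 + F\right)}{3}$)
$\frac{1}{-769441 + W{\left(-647 \right)}} = \frac{1}{-769441 - - \frac{647 \left(12 - 647\right)}{3}} = \frac{1}{-769441 - \left(- \frac{647}{3}\right) \left(-635\right)} = \frac{1}{-769441 - \frac{410845}{3}} = \frac{1}{- \frac{2719168}{3}} = - \frac{3}{2719168}$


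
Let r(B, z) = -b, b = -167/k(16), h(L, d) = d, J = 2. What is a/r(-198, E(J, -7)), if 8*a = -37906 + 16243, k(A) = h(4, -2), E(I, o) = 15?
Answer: 21663/668 ≈ 32.430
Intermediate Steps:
k(A) = -2
b = 167/2 (b = -167/(-2) = -167*(-1/2) = 167/2 ≈ 83.500)
a = -21663/8 (a = (-37906 + 16243)/8 = (1/8)*(-21663) = -21663/8 ≈ -2707.9)
r(B, z) = -167/2 (r(B, z) = -1*167/2 = -167/2)
a/r(-198, E(J, -7)) = -21663/(8*(-167/2)) = -21663/8*(-2/167) = 21663/668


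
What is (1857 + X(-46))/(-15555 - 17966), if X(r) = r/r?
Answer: -1858/33521 ≈ -0.055428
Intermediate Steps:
X(r) = 1
(1857 + X(-46))/(-15555 - 17966) = (1857 + 1)/(-15555 - 17966) = 1858/(-33521) = 1858*(-1/33521) = -1858/33521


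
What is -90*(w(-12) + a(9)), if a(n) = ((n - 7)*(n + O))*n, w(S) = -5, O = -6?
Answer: -4410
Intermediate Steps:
a(n) = n*(-7 + n)*(-6 + n) (a(n) = ((n - 7)*(n - 6))*n = ((-7 + n)*(-6 + n))*n = n*(-7 + n)*(-6 + n))
-90*(w(-12) + a(9)) = -90*(-5 + 9*(42 + 9² - 13*9)) = -90*(-5 + 9*(42 + 81 - 117)) = -90*(-5 + 9*6) = -90*(-5 + 54) = -90*49 = -4410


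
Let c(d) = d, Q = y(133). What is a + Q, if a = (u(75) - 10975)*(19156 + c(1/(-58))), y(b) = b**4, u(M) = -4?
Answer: 5950056805/58 ≈ 1.0259e+8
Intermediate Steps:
Q = 312900721 (Q = 133**4 = 312900721)
a = -12198185013/58 (a = (-4 - 10975)*(19156 + 1/(-58)) = -10979*(19156 - 1/58) = -10979*1111047/58 = -12198185013/58 ≈ -2.1031e+8)
a + Q = -12198185013/58 + 312900721 = 5950056805/58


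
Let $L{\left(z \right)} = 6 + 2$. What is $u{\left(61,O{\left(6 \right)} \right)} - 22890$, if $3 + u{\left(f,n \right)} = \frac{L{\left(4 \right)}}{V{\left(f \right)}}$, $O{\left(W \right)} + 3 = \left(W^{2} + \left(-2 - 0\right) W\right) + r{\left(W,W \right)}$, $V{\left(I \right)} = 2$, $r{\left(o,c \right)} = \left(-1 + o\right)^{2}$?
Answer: $-22889$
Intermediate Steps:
$L{\left(z \right)} = 8$
$O{\left(W \right)} = -3 + W^{2} + \left(-1 + W\right)^{2} - 2 W$ ($O{\left(W \right)} = -3 + \left(\left(W^{2} + \left(-2 - 0\right) W\right) + \left(-1 + W\right)^{2}\right) = -3 + \left(\left(W^{2} + \left(-2 + 0\right) W\right) + \left(-1 + W\right)^{2}\right) = -3 + \left(\left(W^{2} - 2 W\right) + \left(-1 + W\right)^{2}\right) = -3 + \left(W^{2} + \left(-1 + W\right)^{2} - 2 W\right) = -3 + W^{2} + \left(-1 + W\right)^{2} - 2 W$)
$u{\left(f,n \right)} = 1$ ($u{\left(f,n \right)} = -3 + \frac{8}{2} = -3 + 8 \cdot \frac{1}{2} = -3 + 4 = 1$)
$u{\left(61,O{\left(6 \right)} \right)} - 22890 = 1 - 22890 = -22889$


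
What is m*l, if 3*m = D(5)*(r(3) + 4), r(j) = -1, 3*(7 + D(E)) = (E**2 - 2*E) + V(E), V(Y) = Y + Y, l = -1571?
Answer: -6284/3 ≈ -2094.7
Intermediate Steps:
V(Y) = 2*Y
D(E) = -7 + E**2/3 (D(E) = -7 + ((E**2 - 2*E) + 2*E)/3 = -7 + E**2/3)
m = 4/3 (m = ((-7 + (1/3)*5**2)*(-1 + 4))/3 = ((-7 + (1/3)*25)*3)/3 = ((-7 + 25/3)*3)/3 = ((4/3)*3)/3 = (1/3)*4 = 4/3 ≈ 1.3333)
m*l = (4/3)*(-1571) = -6284/3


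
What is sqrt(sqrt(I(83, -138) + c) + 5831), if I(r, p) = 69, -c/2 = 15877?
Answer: sqrt(5831 + I*sqrt(31685)) ≈ 76.37 + 1.165*I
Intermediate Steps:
c = -31754 (c = -2*15877 = -31754)
sqrt(sqrt(I(83, -138) + c) + 5831) = sqrt(sqrt(69 - 31754) + 5831) = sqrt(sqrt(-31685) + 5831) = sqrt(I*sqrt(31685) + 5831) = sqrt(5831 + I*sqrt(31685))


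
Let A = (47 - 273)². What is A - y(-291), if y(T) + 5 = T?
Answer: 51372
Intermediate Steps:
y(T) = -5 + T
A = 51076 (A = (-226)² = 51076)
A - y(-291) = 51076 - (-5 - 291) = 51076 - 1*(-296) = 51076 + 296 = 51372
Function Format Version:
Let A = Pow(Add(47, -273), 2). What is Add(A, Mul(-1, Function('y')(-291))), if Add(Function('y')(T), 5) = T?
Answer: 51372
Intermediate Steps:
Function('y')(T) = Add(-5, T)
A = 51076 (A = Pow(-226, 2) = 51076)
Add(A, Mul(-1, Function('y')(-291))) = Add(51076, Mul(-1, Add(-5, -291))) = Add(51076, Mul(-1, -296)) = Add(51076, 296) = 51372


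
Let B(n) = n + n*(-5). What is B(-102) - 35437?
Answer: -35029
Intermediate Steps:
B(n) = -4*n (B(n) = n - 5*n = -4*n)
B(-102) - 35437 = -4*(-102) - 35437 = 408 - 35437 = -35029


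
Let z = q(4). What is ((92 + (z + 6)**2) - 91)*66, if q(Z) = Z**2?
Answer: 32010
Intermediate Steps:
z = 16 (z = 4**2 = 16)
((92 + (z + 6)**2) - 91)*66 = ((92 + (16 + 6)**2) - 91)*66 = ((92 + 22**2) - 91)*66 = ((92 + 484) - 91)*66 = (576 - 91)*66 = 485*66 = 32010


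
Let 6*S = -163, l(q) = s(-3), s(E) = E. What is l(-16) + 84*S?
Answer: -2285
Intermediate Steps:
l(q) = -3
S = -163/6 (S = (⅙)*(-163) = -163/6 ≈ -27.167)
l(-16) + 84*S = -3 + 84*(-163/6) = -3 - 2282 = -2285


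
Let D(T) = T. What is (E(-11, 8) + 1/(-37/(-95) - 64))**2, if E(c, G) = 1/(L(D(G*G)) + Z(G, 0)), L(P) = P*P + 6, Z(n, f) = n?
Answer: 147768741649/616863157092900 ≈ 0.00023955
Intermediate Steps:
L(P) = 6 + P**2 (L(P) = P**2 + 6 = 6 + P**2)
E(c, G) = 1/(6 + G + G**4) (E(c, G) = 1/((6 + (G*G)**2) + G) = 1/((6 + (G**2)**2) + G) = 1/((6 + G**4) + G) = 1/(6 + G + G**4))
(E(-11, 8) + 1/(-37/(-95) - 64))**2 = (1/(6 + 8 + 8**4) + 1/(-37/(-95) - 64))**2 = (1/(6 + 8 + 4096) + 1/(-37*(-1/95) - 64))**2 = (1/4110 + 1/(37/95 - 64))**2 = (1/4110 + 1/(-6043/95))**2 = (1/4110 - 95/6043)**2 = (-384407/24836730)**2 = 147768741649/616863157092900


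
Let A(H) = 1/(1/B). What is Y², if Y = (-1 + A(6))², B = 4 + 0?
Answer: 81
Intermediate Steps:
B = 4
A(H) = 4 (A(H) = 1/(1/4) = 1/(¼) = 4)
Y = 9 (Y = (-1 + 4)² = 3² = 9)
Y² = 9² = 81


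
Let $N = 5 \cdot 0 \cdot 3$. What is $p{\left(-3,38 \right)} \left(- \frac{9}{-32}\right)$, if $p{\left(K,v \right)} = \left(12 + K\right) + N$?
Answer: $\frac{81}{32} \approx 2.5313$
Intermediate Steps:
$N = 0$ ($N = 0 \cdot 3 = 0$)
$p{\left(K,v \right)} = 12 + K$ ($p{\left(K,v \right)} = \left(12 + K\right) + 0 = 12 + K$)
$p{\left(-3,38 \right)} \left(- \frac{9}{-32}\right) = \left(12 - 3\right) \left(- \frac{9}{-32}\right) = 9 \left(\left(-9\right) \left(- \frac{1}{32}\right)\right) = 9 \cdot \frac{9}{32} = \frac{81}{32}$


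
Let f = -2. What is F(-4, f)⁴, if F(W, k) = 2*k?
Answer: 256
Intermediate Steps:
F(-4, f)⁴ = (2*(-2))⁴ = (-4)⁴ = 256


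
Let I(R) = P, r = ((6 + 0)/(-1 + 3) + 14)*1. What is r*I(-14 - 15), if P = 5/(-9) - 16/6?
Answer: -493/9 ≈ -54.778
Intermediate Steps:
r = 17 (r = (6/2 + 14)*1 = (6*(1/2) + 14)*1 = (3 + 14)*1 = 17*1 = 17)
P = -29/9 (P = 5*(-1/9) - 16*1/6 = -5/9 - 8/3 = -29/9 ≈ -3.2222)
I(R) = -29/9
r*I(-14 - 15) = 17*(-29/9) = -493/9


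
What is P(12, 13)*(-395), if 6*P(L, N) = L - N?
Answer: 395/6 ≈ 65.833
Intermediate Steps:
P(L, N) = -N/6 + L/6 (P(L, N) = (L - N)/6 = -N/6 + L/6)
P(12, 13)*(-395) = (-1/6*13 + (1/6)*12)*(-395) = (-13/6 + 2)*(-395) = -1/6*(-395) = 395/6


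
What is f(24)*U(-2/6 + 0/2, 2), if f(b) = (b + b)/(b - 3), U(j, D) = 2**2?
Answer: 64/7 ≈ 9.1429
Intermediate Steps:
U(j, D) = 4
f(b) = 2*b/(-3 + b) (f(b) = (2*b)/(-3 + b) = 2*b/(-3 + b))
f(24)*U(-2/6 + 0/2, 2) = (2*24/(-3 + 24))*4 = (2*24/21)*4 = (2*24*(1/21))*4 = (16/7)*4 = 64/7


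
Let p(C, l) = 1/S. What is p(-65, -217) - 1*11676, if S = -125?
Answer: -1459501/125 ≈ -11676.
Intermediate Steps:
p(C, l) = -1/125 (p(C, l) = 1/(-125) = -1/125)
p(-65, -217) - 1*11676 = -1/125 - 1*11676 = -1/125 - 11676 = -1459501/125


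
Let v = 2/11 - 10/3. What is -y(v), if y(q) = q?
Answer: 104/33 ≈ 3.1515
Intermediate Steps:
v = -104/33 (v = 2*(1/11) - 10*⅓ = 2/11 - 10/3 = -104/33 ≈ -3.1515)
-y(v) = -1*(-104/33) = 104/33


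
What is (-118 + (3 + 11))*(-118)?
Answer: 12272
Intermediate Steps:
(-118 + (3 + 11))*(-118) = (-118 + 14)*(-118) = -104*(-118) = 12272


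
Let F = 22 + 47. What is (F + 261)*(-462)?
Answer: -152460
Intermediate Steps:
F = 69
(F + 261)*(-462) = (69 + 261)*(-462) = 330*(-462) = -152460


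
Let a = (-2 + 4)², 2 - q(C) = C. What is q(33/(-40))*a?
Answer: 113/10 ≈ 11.300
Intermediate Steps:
q(C) = 2 - C
a = 4 (a = 2² = 4)
q(33/(-40))*a = (2 - 33/(-40))*4 = (2 - 33*(-1)/40)*4 = (2 - 1*(-33/40))*4 = (2 + 33/40)*4 = (113/40)*4 = 113/10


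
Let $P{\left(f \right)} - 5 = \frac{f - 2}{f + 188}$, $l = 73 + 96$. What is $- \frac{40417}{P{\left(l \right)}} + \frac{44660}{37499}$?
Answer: $- \frac{7025727043}{950624} \approx -7390.6$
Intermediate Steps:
$l = 169$
$P{\left(f \right)} = 5 + \frac{-2 + f}{188 + f}$ ($P{\left(f \right)} = 5 + \frac{f - 2}{f + 188} = 5 + \frac{-2 + f}{188 + f}$)
$- \frac{40417}{P{\left(l \right)}} + \frac{44660}{37499} = - \frac{40417}{2 \frac{1}{188 + 169} \left(469 + 3 \cdot 169\right)} + \frac{44660}{37499} = - \frac{40417}{2 \cdot \frac{1}{357} \left(469 + 507\right)} + 44660 \cdot \frac{1}{37499} = - \frac{40417}{2 \cdot \frac{1}{357} \cdot 976} + \frac{580}{487} = - \frac{40417}{\frac{1952}{357}} + \frac{580}{487} = \left(-40417\right) \frac{357}{1952} + \frac{580}{487} = - \frac{14428869}{1952} + \frac{580}{487} = - \frac{7025727043}{950624}$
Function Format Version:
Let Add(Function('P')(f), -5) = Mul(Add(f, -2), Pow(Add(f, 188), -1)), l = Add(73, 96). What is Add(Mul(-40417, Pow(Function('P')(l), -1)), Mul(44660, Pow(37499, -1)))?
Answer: Rational(-7025727043, 950624) ≈ -7390.6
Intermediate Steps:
l = 169
Function('P')(f) = Add(5, Mul(Pow(Add(188, f), -1), Add(-2, f))) (Function('P')(f) = Add(5, Mul(Add(f, -2), Pow(Add(f, 188), -1))) = Add(5, Mul(Add(-2, f), Pow(Add(188, f), -1))) = Add(5, Mul(Pow(Add(188, f), -1), Add(-2, f))))
Add(Mul(-40417, Pow(Function('P')(l), -1)), Mul(44660, Pow(37499, -1))) = Add(Mul(-40417, Pow(Mul(2, Pow(Add(188, 169), -1), Add(469, Mul(3, 169))), -1)), Mul(44660, Pow(37499, -1))) = Add(Mul(-40417, Pow(Mul(2, Pow(357, -1), Add(469, 507)), -1)), Mul(44660, Rational(1, 37499))) = Add(Mul(-40417, Pow(Mul(2, Rational(1, 357), 976), -1)), Rational(580, 487)) = Add(Mul(-40417, Pow(Rational(1952, 357), -1)), Rational(580, 487)) = Add(Mul(-40417, Rational(357, 1952)), Rational(580, 487)) = Add(Rational(-14428869, 1952), Rational(580, 487)) = Rational(-7025727043, 950624)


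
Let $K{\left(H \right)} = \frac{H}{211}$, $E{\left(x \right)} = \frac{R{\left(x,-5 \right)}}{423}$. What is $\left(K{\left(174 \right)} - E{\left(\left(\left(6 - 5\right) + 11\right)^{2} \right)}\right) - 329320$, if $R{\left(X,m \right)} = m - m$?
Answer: $- \frac{69486346}{211} \approx -3.2932 \cdot 10^{5}$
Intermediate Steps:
$R{\left(X,m \right)} = 0$
$E{\left(x \right)} = 0$ ($E{\left(x \right)} = \frac{0}{423} = 0 \cdot \frac{1}{423} = 0$)
$K{\left(H \right)} = \frac{H}{211}$ ($K{\left(H \right)} = H \frac{1}{211} = \frac{H}{211}$)
$\left(K{\left(174 \right)} - E{\left(\left(\left(6 - 5\right) + 11\right)^{2} \right)}\right) - 329320 = \left(\frac{1}{211} \cdot 174 - 0\right) - 329320 = \left(\frac{174}{211} + 0\right) - 329320 = \frac{174}{211} - 329320 = - \frac{69486346}{211}$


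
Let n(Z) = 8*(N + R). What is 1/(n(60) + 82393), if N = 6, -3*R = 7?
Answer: 3/247267 ≈ 1.2133e-5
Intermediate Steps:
R = -7/3 (R = -⅓*7 = -7/3 ≈ -2.3333)
n(Z) = 88/3 (n(Z) = 8*(6 - 7/3) = 8*(11/3) = 88/3)
1/(n(60) + 82393) = 1/(88/3 + 82393) = 1/(247267/3) = 3/247267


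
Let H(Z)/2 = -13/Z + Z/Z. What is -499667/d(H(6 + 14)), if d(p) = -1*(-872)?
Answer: -499667/872 ≈ -573.01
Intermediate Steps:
H(Z) = 2 - 26/Z (H(Z) = 2*(-13/Z + Z/Z) = 2*(-13/Z + 1) = 2*(1 - 13/Z) = 2 - 26/Z)
d(p) = 872
-499667/d(H(6 + 14)) = -499667/872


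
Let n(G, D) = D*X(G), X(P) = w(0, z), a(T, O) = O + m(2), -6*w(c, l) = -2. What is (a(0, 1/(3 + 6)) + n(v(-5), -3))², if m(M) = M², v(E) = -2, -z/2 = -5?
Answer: 784/81 ≈ 9.6790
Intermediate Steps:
z = 10 (z = -2*(-5) = 10)
w(c, l) = ⅓ (w(c, l) = -⅙*(-2) = ⅓)
a(T, O) = 4 + O (a(T, O) = O + 2² = O + 4 = 4 + O)
X(P) = ⅓
n(G, D) = D/3 (n(G, D) = D*(⅓) = D/3)
(a(0, 1/(3 + 6)) + n(v(-5), -3))² = ((4 + 1/(3 + 6)) + (⅓)*(-3))² = ((4 + 1/9) - 1)² = ((4 + ⅑) - 1)² = (37/9 - 1)² = (28/9)² = 784/81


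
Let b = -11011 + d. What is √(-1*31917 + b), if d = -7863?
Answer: I*√50791 ≈ 225.37*I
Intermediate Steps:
b = -18874 (b = -11011 - 7863 = -18874)
√(-1*31917 + b) = √(-1*31917 - 18874) = √(-31917 - 18874) = √(-50791) = I*√50791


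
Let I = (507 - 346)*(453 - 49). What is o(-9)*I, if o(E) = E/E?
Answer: 65044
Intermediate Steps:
I = 65044 (I = 161*404 = 65044)
o(E) = 1
o(-9)*I = 1*65044 = 65044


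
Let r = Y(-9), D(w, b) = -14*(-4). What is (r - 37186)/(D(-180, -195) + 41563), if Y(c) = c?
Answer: -37195/41619 ≈ -0.89370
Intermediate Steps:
D(w, b) = 56
r = -9
(r - 37186)/(D(-180, -195) + 41563) = (-9 - 37186)/(56 + 41563) = -37195/41619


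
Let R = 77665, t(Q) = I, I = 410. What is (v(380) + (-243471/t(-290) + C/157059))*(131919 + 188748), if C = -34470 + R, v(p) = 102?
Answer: -3383399680328051/21464730 ≈ -1.5763e+8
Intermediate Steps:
t(Q) = 410
C = 43195 (C = -34470 + 77665 = 43195)
(v(380) + (-243471/t(-290) + C/157059))*(131919 + 188748) = (102 + (-243471/410 + 43195/157059))*(131919 + 188748) = (102 + (-243471*1/410 + 43195*(1/157059)))*320667 = (102 + (-243471/410 + 43195/157059))*320667 = (102 - 38221601839/64394190)*320667 = -31653394459/64394190*320667 = -3383399680328051/21464730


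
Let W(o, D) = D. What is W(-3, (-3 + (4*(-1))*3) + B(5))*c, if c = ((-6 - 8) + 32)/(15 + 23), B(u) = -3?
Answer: -162/19 ≈ -8.5263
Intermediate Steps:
c = 9/19 (c = (-14 + 32)/38 = 18*(1/38) = 9/19 ≈ 0.47368)
W(-3, (-3 + (4*(-1))*3) + B(5))*c = ((-3 + (4*(-1))*3) - 3)*(9/19) = ((-3 - 4*3) - 3)*(9/19) = ((-3 - 12) - 3)*(9/19) = (-15 - 3)*(9/19) = -18*9/19 = -162/19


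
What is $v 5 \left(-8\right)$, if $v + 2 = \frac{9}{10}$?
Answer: $44$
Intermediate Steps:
$v = - \frac{11}{10}$ ($v = -2 + \frac{9}{10} = - \frac{11}{10} \approx -1.1$)
$v 5 \left(-8\right) = \left(- \frac{11}{10}\right) 5 \left(-8\right) = \left(- \frac{11}{2}\right) \left(-8\right) = 44$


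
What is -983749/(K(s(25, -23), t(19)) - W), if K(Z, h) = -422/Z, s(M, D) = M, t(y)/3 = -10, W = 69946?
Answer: 1891825/134544 ≈ 14.061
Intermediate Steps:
t(y) = -30 (t(y) = 3*(-10) = -30)
-983749/(K(s(25, -23), t(19)) - W) = -983749/(-422/25 - 1*69946) = -983749/(-422*1/25 - 69946) = -983749/(-422/25 - 69946) = -983749/(-1749072/25) = -983749*(-25/1749072) = 1891825/134544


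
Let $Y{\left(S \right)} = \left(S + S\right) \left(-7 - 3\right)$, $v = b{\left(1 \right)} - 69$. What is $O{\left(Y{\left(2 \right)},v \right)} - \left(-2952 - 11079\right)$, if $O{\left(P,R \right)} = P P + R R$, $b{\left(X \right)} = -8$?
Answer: $21560$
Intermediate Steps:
$v = -77$ ($v = -8 - 69 = -77$)
$Y{\left(S \right)} = - 20 S$ ($Y{\left(S \right)} = 2 S \left(-10\right) = - 20 S$)
$O{\left(P,R \right)} = P^{2} + R^{2}$
$O{\left(Y{\left(2 \right)},v \right)} - \left(-2952 - 11079\right) = \left(\left(\left(-20\right) 2\right)^{2} + \left(-77\right)^{2}\right) - \left(-2952 - 11079\right) = \left(\left(-40\right)^{2} + 5929\right) - -14031 = \left(1600 + 5929\right) + 14031 = 7529 + 14031 = 21560$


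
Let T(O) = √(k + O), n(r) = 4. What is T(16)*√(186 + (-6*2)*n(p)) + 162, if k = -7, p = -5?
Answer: 162 + 3*√138 ≈ 197.24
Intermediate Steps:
T(O) = √(-7 + O)
T(16)*√(186 + (-6*2)*n(p)) + 162 = √(-7 + 16)*√(186 - 6*2*4) + 162 = √9*√(186 - 12*4) + 162 = 3*√(186 - 48) + 162 = 3*√138 + 162 = 162 + 3*√138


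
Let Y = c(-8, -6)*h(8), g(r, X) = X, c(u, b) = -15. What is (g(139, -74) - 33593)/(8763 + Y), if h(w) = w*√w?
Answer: -98341307/25558323 - 2693360*√2/25558323 ≈ -3.9968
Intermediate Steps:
h(w) = w^(3/2)
Y = -240*√2 ≈ -339.41
(g(139, -74) - 33593)/(8763 + Y) = (-74 - 33593)/(8763 - 240*√2) = -33667/(8763 - 240*√2)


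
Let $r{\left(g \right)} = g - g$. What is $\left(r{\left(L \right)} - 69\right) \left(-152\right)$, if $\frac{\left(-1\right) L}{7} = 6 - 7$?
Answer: $10488$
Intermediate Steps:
$L = 7$ ($L = - 7 \left(6 - 7\right) = \left(-7\right) \left(-1\right) = 7$)
$r{\left(g \right)} = 0$
$\left(r{\left(L \right)} - 69\right) \left(-152\right) = \left(0 - 69\right) \left(-152\right) = \left(-69\right) \left(-152\right) = 10488$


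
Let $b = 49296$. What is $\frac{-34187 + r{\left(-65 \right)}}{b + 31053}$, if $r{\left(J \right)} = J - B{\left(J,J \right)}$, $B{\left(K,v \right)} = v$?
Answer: $- \frac{34187}{80349} \approx -0.42548$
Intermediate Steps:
$r{\left(J \right)} = 0$ ($r{\left(J \right)} = J - J = 0$)
$\frac{-34187 + r{\left(-65 \right)}}{b + 31053} = \frac{-34187 + 0}{49296 + 31053} = - \frac{34187}{80349}$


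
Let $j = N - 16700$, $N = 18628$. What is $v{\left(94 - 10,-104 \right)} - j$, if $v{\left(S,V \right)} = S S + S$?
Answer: $5212$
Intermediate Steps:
$v{\left(S,V \right)} = S + S^{2}$ ($v{\left(S,V \right)} = S^{2} + S = S + S^{2}$)
$j = 1928$ ($j = 18628 - 16700 = 1928$)
$v{\left(94 - 10,-104 \right)} - j = \left(94 - 10\right) \left(1 + \left(94 - 10\right)\right) - 1928 = 84 \left(1 + 84\right) - 1928 = 84 \cdot 85 - 1928 = 7140 - 1928 = 5212$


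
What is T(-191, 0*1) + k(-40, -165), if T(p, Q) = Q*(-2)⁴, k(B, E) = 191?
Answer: 191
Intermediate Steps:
T(p, Q) = 16*Q (T(p, Q) = Q*16 = 16*Q)
T(-191, 0*1) + k(-40, -165) = 16*(0*1) + 191 = 16*0 + 191 = 0 + 191 = 191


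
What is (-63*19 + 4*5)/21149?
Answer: -1177/21149 ≈ -0.055653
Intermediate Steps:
(-63*19 + 4*5)/21149 = (-1197 + 20)*(1/21149) = -1177*1/21149 = -1177/21149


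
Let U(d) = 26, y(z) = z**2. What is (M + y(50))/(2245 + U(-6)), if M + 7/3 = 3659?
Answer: 18470/6813 ≈ 2.7110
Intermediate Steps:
M = 10970/3 (M = -7/3 + 3659 = 10970/3 ≈ 3656.7)
(M + y(50))/(2245 + U(-6)) = (10970/3 + 50**2)/(2245 + 26) = (10970/3 + 2500)/2271 = (18470/3)*(1/2271) = 18470/6813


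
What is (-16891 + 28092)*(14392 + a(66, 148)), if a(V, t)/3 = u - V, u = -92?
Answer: 155895518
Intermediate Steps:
a(V, t) = -276 - 3*V (a(V, t) = 3*(-92 - V) = -276 - 3*V)
(-16891 + 28092)*(14392 + a(66, 148)) = (-16891 + 28092)*(14392 + (-276 - 3*66)) = 11201*(14392 + (-276 - 198)) = 11201*(14392 - 474) = 11201*13918 = 155895518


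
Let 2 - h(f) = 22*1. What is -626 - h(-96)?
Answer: -606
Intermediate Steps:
h(f) = -20 (h(f) = 2 - 22 = -20)
-626 - h(-96) = -626 - 1*(-20) = -626 + 20 = -606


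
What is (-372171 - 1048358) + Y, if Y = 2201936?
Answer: 781407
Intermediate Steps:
(-372171 - 1048358) + Y = (-372171 - 1048358) + 2201936 = -1420529 + 2201936 = 781407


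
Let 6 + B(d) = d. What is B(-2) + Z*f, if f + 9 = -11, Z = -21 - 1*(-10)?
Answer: 212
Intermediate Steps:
Z = -11 (Z = -21 + 10 = -11)
f = -20 (f = -9 - 11 = -20)
B(d) = -6 + d
B(-2) + Z*f = (-6 - 2) - 11*(-20) = -8 + 220 = 212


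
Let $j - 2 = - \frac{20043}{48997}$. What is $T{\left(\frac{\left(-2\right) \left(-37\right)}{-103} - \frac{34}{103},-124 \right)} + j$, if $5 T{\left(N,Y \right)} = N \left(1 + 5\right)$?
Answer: $\frac{8394709}{25233455} \approx 0.33268$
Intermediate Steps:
$T{\left(N,Y \right)} = \frac{6 N}{5}$ ($T{\left(N,Y \right)} = \frac{N \left(1 + 5\right)}{5} = \frac{N 6}{5} = \frac{6 N}{5}$)
$j = \frac{77951}{48997}$ ($j = 2 - \frac{20043}{48997} = \frac{77951}{48997} \approx 1.5909$)
$T{\left(\frac{\left(-2\right) \left(-37\right)}{-103} - \frac{34}{103},-124 \right)} + j = \frac{6 \left(\frac{\left(-2\right) \left(-37\right)}{-103} - \frac{34}{103}\right)}{5} + \frac{77951}{48997} = \frac{6 \left(74 \left(- \frac{1}{103}\right) - \frac{34}{103}\right)}{5} + \frac{77951}{48997} = \frac{6 \left(- \frac{74}{103} - \frac{34}{103}\right)}{5} + \frac{77951}{48997} = \frac{6}{5} \left(- \frac{108}{103}\right) + \frac{77951}{48997} = - \frac{648}{515} + \frac{77951}{48997} = \frac{8394709}{25233455}$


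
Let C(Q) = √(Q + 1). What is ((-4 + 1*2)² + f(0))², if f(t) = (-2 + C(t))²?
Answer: 25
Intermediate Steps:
C(Q) = √(1 + Q)
f(t) = (-2 + √(1 + t))²
((-4 + 1*2)² + f(0))² = ((-4 + 1*2)² + (-2 + √(1 + 0))²)² = ((-4 + 2)² + (-2 + √1)²)² = ((-2)² + (-2 + 1)²)² = (4 + (-1)²)² = (4 + 1)² = 5² = 25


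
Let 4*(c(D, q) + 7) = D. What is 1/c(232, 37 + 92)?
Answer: 1/51 ≈ 0.019608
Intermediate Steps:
c(D, q) = -7 + D/4
1/c(232, 37 + 92) = 1/(-7 + (¼)*232) = 1/(-7 + 58) = 1/51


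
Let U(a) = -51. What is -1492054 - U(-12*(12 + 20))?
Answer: -1492003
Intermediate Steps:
-1492054 - U(-12*(12 + 20)) = -1492054 - 1*(-51) = -1492054 + 51 = -1492003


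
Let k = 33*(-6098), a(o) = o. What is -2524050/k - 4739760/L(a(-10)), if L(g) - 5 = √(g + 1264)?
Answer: 795351062775/41219431 - 4739760*√1254/1229 ≈ -1.1727e+5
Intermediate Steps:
L(g) = 5 + √(1264 + g) (L(g) = 5 + √(g + 1264) = 5 + √(1264 + g))
k = -201234
-2524050/k - 4739760/L(a(-10)) = -2524050/(-201234) - 4739760/(5 + √(1264 - 10)) = -2524050*(-1/201234) - 4739760/(5 + √1254) = 420675/33539 - 4739760/(5 + √1254)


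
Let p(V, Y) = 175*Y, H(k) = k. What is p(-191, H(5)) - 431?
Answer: 444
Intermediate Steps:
p(-191, H(5)) - 431 = 175*5 - 431 = 875 - 431 = 444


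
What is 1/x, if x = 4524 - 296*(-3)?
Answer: 1/5412 ≈ 0.00018477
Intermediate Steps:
x = 5412 (x = 4524 - 1*(-888) = 4524 + 888 = 5412)
1/x = 1/5412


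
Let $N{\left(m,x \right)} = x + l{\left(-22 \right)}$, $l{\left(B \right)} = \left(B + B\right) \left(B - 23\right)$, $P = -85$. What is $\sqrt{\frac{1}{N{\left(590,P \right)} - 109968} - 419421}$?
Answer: $\frac{i \sqrt{4898742209530582}}{108073} \approx 647.63 i$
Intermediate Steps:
$l{\left(B \right)} = 2 B \left(-23 + B\right)$
$N{\left(m,x \right)} = 1980 + x$ ($N{\left(m,x \right)} = x + 2 \left(-22\right) \left(-23 - 22\right) = x + 2 \left(-22\right) \left(-45\right) = x + 1980 = 1980 + x$)
$\sqrt{\frac{1}{N{\left(590,P \right)} - 109968} - 419421} = \sqrt{\frac{1}{\left(1980 - 85\right) - 109968} - 419421} = \sqrt{\frac{1}{1895 - 109968} - 419421} = \sqrt{\frac{1}{-108073} - 419421} = \sqrt{- \frac{1}{108073} - 419421} = \sqrt{- \frac{45328085734}{108073}} = \frac{i \sqrt{4898742209530582}}{108073}$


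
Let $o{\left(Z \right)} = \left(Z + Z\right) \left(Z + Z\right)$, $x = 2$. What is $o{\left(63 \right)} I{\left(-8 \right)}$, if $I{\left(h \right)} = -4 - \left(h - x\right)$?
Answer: $95256$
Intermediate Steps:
$o{\left(Z \right)} = 4 Z^{2}$ ($o{\left(Z \right)} = 2 Z 2 Z = 4 Z^{2}$)
$I{\left(h \right)} = -2 - h$ ($I{\left(h \right)} = -4 - \left(-2 + h\right) = -2 - h$)
$o{\left(63 \right)} I{\left(-8 \right)} = 4 \cdot 63^{2} \left(-2 - -8\right) = 4 \cdot 3969 \left(-2 + 8\right) = 15876 \cdot 6 = 95256$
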